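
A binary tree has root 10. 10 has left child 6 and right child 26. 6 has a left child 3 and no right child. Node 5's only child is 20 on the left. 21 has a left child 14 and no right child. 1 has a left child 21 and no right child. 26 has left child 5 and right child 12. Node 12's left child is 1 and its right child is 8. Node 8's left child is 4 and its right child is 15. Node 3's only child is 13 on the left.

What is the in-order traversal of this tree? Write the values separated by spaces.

In-order visits the left subtree, then the node, then the right subtree.
At 10: go left to 6.
  At 6: go left to 3.
    At 3: go left to 13.
      13 is a leaf — visit 13.
    Visit 3.
    At 3: no right child.
  Visit 6.
  At 6: no right child.
Visit 10.
At 10: go right to 26.
  At 26: go left to 5.
    At 5: go left to 20.
      20 is a leaf — visit 20.
    Visit 5.
    At 5: no right child.
  Visit 26.
  At 26: go right to 12.
    At 12: go left to 1.
      At 1: go left to 21.
        At 21: go left to 14.
          14 is a leaf — visit 14.
        Visit 21.
        At 21: no right child.
      Visit 1.
      At 1: no right child.
    Visit 12.
    At 12: go right to 8.
      At 8: go left to 4.
        4 is a leaf — visit 4.
      Visit 8.
      At 8: go right to 15.
        15 is a leaf — visit 15.

13 3 6 10 20 5 26 14 21 1 12 4 8 15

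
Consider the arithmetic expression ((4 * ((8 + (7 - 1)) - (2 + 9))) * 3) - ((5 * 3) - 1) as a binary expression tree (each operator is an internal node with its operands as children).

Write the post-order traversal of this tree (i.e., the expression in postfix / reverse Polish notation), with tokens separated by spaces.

Post-order on an expression tree gives postfix notation: for each operator, emit left operand, right operand, then the operator.

4 8 7 1 - + 2 9 + - * 3 * 5 3 * 1 - -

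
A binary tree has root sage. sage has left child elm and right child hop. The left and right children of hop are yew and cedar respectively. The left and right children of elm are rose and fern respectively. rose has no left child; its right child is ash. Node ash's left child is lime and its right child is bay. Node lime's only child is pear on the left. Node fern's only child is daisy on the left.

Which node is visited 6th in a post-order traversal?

daisy

Post-order visits the left subtree, then the right subtree, then the node.
At sage: go left to elm.
  At elm: go left to rose.
    At rose: no left child.
    At rose: go right to ash.
      At ash: go left to lime.
        At lime: go left to pear.
          pear is a leaf — visit pear.
        At lime: no right child.
        Visit lime.
      At ash: go right to bay.
        bay is a leaf — visit bay.
      Visit ash.
    Visit rose.
  At elm: go right to fern.
    At fern: go left to daisy.
      daisy is a leaf — visit daisy.
    At fern: no right child.
    Visit fern.
  Visit elm.
At sage: go right to hop.
  At hop: go left to yew.
    yew is a leaf — visit yew.
  At hop: go right to cedar.
    cedar is a leaf — visit cedar.
  Visit hop.
Visit sage.
Full post-order sequence: pear, lime, bay, ash, rose, daisy, fern, elm, yew, cedar, hop, sage.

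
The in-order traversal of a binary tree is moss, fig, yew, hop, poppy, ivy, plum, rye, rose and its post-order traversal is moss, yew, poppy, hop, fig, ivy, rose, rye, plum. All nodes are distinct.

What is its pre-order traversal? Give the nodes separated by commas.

plum, ivy, fig, moss, hop, yew, poppy, rye, rose

The last element of post-order is the root; it splits in-order into left and right subtrees.
Root plum: left subtree has 6 nodes {moss, fig, yew, hop, poppy, ivy}, right has 2 {rye, rose}.
  Root ivy: left subtree has 5 nodes {moss, fig, yew, hop, poppy}, right has 0 { }.
    Root fig: left subtree has 1 node {moss}, right has 3 {yew, hop, poppy}.
      Root hop: left subtree has 1 node {yew}, right has 1 {poppy}.
  Root rye: left subtree has 0 nodes { }, right has 1 {rose}.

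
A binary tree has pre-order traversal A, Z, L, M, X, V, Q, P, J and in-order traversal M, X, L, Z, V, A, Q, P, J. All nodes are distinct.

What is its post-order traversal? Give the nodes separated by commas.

X, M, L, V, Z, J, P, Q, A

The first element of pre-order is the root; it splits in-order into left and right subtrees.
Root A: left subtree has 5 nodes {M, X, L, Z, V}, right has 3 {Q, P, J}.
  Root Z: left subtree has 3 nodes {M, X, L}, right has 1 {V}.
    Root L: left subtree has 2 nodes {M, X}, right has 0 { }.
      Root M: left subtree has 0 nodes { }, right has 1 {X}.
  Root Q: left subtree has 0 nodes { }, right has 2 {P, J}.
    Root P: left subtree has 0 nodes { }, right has 1 {J}.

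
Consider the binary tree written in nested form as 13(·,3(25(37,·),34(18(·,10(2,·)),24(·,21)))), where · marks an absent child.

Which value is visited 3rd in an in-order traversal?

25

In-order visits the left subtree, then the node, then the right subtree.
At 13: no left child.
Visit 13.
At 13: go right to 3.
  At 3: go left to 25.
    At 25: go left to 37.
      37 is a leaf — visit 37.
    Visit 25.
    At 25: no right child.
  Visit 3.
  At 3: go right to 34.
    At 34: go left to 18.
      At 18: no left child.
      Visit 18.
      At 18: go right to 10.
        At 10: go left to 2.
          2 is a leaf — visit 2.
        Visit 10.
        At 10: no right child.
    Visit 34.
    At 34: go right to 24.
      At 24: no left child.
      Visit 24.
      At 24: go right to 21.
        21 is a leaf — visit 21.
Full in-order sequence: 13, 37, 25, 3, 18, 2, 10, 34, 24, 21.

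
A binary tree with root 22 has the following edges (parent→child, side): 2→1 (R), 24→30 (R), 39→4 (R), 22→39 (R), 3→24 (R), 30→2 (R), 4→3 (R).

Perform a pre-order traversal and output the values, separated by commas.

22, 39, 4, 3, 24, 30, 2, 1

Pre-order visits the node, then its left subtree, then its right subtree.
Visit 22.
At 22: no left child.
At 22: go right to 39.
  Visit 39.
  At 39: no left child.
  At 39: go right to 4.
    Visit 4.
    At 4: no left child.
    At 4: go right to 3.
      Visit 3.
      At 3: no left child.
      At 3: go right to 24.
        Visit 24.
        At 24: no left child.
        At 24: go right to 30.
          Visit 30.
          At 30: no left child.
          At 30: go right to 2.
            Visit 2.
            At 2: no left child.
            At 2: go right to 1.
              1 is a leaf — visit 1.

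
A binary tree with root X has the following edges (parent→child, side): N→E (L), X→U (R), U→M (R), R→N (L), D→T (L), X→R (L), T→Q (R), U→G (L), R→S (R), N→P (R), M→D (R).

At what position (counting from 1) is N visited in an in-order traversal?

2

In-order visits the left subtree, then the node, then the right subtree.
At X: go left to R.
  At R: go left to N.
    At N: go left to E.
      E is a leaf — visit E.
    Visit N.
    At N: go right to P.
      P is a leaf — visit P.
  Visit R.
  At R: go right to S.
    S is a leaf — visit S.
Visit X.
At X: go right to U.
  At U: go left to G.
    G is a leaf — visit G.
  Visit U.
  At U: go right to M.
    At M: no left child.
    Visit M.
    At M: go right to D.
      At D: go left to T.
        At T: no left child.
        Visit T.
        At T: go right to Q.
          Q is a leaf — visit Q.
      Visit D.
      At D: no right child.
Full in-order sequence: E, N, P, R, S, X, G, U, M, T, Q, D.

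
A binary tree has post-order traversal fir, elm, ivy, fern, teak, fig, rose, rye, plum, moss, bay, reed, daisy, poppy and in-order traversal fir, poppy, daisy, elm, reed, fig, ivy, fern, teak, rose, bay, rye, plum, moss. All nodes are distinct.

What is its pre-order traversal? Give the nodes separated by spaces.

poppy fir daisy reed elm bay rose fig teak fern ivy moss plum rye

The last element of post-order is the root; it splits in-order into left and right subtrees.
Root poppy: left subtree has 1 node {fir}, right has 12 {daisy, elm, reed, fig, ivy, fern, teak, rose, bay, rye, plum, moss}.
  Root daisy: left subtree has 0 nodes { }, right has 11 {elm, reed, fig, ivy, fern, teak, rose, bay, rye, plum, moss}.
    Root reed: left subtree has 1 node {elm}, right has 9 {fig, ivy, fern, teak, rose, bay, rye, plum, moss}.
      Root bay: left subtree has 5 nodes {fig, ivy, fern, teak, rose}, right has 3 {rye, plum, moss}.
        Root rose: left subtree has 4 nodes {fig, ivy, fern, teak}, right has 0 { }.
          Root fig: left subtree has 0 nodes { }, right has 3 {ivy, fern, teak}.
            Root teak: left subtree has 2 nodes {ivy, fern}, right has 0 { }.
              Root fern: left subtree has 1 node {ivy}, right has 0 { }.
        Root moss: left subtree has 2 nodes {rye, plum}, right has 0 { }.
          Root plum: left subtree has 1 node {rye}, right has 0 { }.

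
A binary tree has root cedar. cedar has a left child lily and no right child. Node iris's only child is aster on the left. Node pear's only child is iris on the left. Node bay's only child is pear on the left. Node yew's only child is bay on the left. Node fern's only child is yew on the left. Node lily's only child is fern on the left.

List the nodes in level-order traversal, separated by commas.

Level-order visits nodes level by level from the root, left to right within each level.
Level 0: cedar
Level 1: lily
Level 2: fern
Level 3: yew
Level 4: bay
Level 5: pear
Level 6: iris
Level 7: aster

cedar, lily, fern, yew, bay, pear, iris, aster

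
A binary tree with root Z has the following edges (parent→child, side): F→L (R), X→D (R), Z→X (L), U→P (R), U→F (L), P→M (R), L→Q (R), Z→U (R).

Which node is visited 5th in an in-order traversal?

L

In-order visits the left subtree, then the node, then the right subtree.
At Z: go left to X.
  At X: no left child.
  Visit X.
  At X: go right to D.
    D is a leaf — visit D.
Visit Z.
At Z: go right to U.
  At U: go left to F.
    At F: no left child.
    Visit F.
    At F: go right to L.
      At L: no left child.
      Visit L.
      At L: go right to Q.
        Q is a leaf — visit Q.
  Visit U.
  At U: go right to P.
    At P: no left child.
    Visit P.
    At P: go right to M.
      M is a leaf — visit M.
Full in-order sequence: X, D, Z, F, L, Q, U, P, M.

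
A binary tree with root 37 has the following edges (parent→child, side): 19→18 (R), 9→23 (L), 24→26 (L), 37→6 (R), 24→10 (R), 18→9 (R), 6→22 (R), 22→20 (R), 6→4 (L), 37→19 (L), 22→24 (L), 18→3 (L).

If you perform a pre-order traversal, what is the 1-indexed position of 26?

11

Pre-order visits the node, then its left subtree, then its right subtree.
Visit 37.
At 37: go left to 19.
  Visit 19.
  At 19: no left child.
  At 19: go right to 18.
    Visit 18.
    At 18: go left to 3.
      3 is a leaf — visit 3.
    At 18: go right to 9.
      Visit 9.
      At 9: go left to 23.
        23 is a leaf — visit 23.
      At 9: no right child.
At 37: go right to 6.
  Visit 6.
  At 6: go left to 4.
    4 is a leaf — visit 4.
  At 6: go right to 22.
    Visit 22.
    At 22: go left to 24.
      Visit 24.
      At 24: go left to 26.
        26 is a leaf — visit 26.
      At 24: go right to 10.
        10 is a leaf — visit 10.
    At 22: go right to 20.
      20 is a leaf — visit 20.
Full pre-order sequence: 37, 19, 18, 3, 9, 23, 6, 4, 22, 24, 26, 10, 20.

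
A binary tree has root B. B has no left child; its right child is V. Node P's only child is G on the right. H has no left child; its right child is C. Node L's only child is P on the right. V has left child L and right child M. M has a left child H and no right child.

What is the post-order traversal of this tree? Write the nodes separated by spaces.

G P L C H M V B

Post-order visits the left subtree, then the right subtree, then the node.
At B: no left child.
At B: go right to V.
  At V: go left to L.
    At L: no left child.
    At L: go right to P.
      At P: no left child.
      At P: go right to G.
        G is a leaf — visit G.
      Visit P.
    Visit L.
  At V: go right to M.
    At M: go left to H.
      At H: no left child.
      At H: go right to C.
        C is a leaf — visit C.
      Visit H.
    At M: no right child.
    Visit M.
  Visit V.
Visit B.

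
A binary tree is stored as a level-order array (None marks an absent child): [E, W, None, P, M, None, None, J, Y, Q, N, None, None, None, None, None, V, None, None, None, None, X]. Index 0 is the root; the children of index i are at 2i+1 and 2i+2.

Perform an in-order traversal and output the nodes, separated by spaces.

J V P Y W Q M X N E

In-order visits the left subtree, then the node, then the right subtree.
At E: go left to W.
  At W: go left to P.
    At P: go left to J.
      At J: no left child.
      Visit J.
      At J: go right to V.
        V is a leaf — visit V.
    Visit P.
    At P: go right to Y.
      Y is a leaf — visit Y.
  Visit W.
  At W: go right to M.
    At M: go left to Q.
      Q is a leaf — visit Q.
    Visit M.
    At M: go right to N.
      At N: go left to X.
        X is a leaf — visit X.
      Visit N.
      At N: no right child.
Visit E.
At E: no right child.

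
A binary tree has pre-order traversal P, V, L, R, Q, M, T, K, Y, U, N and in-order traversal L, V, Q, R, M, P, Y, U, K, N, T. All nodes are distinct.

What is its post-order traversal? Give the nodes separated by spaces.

L Q M R V U Y N K T P

The first element of pre-order is the root; it splits in-order into left and right subtrees.
Root P: left subtree has 5 nodes {L, V, Q, R, M}, right has 5 {Y, U, K, N, T}.
  Root V: left subtree has 1 node {L}, right has 3 {Q, R, M}.
    Root R: left subtree has 1 node {Q}, right has 1 {M}.
  Root T: left subtree has 4 nodes {Y, U, K, N}, right has 0 { }.
    Root K: left subtree has 2 nodes {Y, U}, right has 1 {N}.
      Root Y: left subtree has 0 nodes { }, right has 1 {U}.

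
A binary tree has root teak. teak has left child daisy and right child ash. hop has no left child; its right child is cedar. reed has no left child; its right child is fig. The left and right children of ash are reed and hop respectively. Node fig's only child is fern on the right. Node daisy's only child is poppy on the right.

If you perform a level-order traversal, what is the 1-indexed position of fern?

Level-order visits nodes level by level from the root, left to right within each level.
Level 0: teak
Level 1: daisy, ash
Level 2: poppy, reed, hop
Level 3: fig, cedar
Level 4: fern
Full level-order sequence: teak, daisy, ash, poppy, reed, hop, fig, cedar, fern.

9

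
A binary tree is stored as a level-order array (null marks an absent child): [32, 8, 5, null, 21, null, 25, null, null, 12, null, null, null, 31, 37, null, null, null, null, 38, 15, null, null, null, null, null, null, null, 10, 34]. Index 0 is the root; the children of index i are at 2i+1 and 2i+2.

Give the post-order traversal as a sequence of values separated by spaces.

38 15 12 21 8 10 31 34 37 25 5 32

Post-order visits the left subtree, then the right subtree, then the node.
At 32: go left to 8.
  At 8: no left child.
  At 8: go right to 21.
    At 21: go left to 12.
      At 12: go left to 38.
        38 is a leaf — visit 38.
      At 12: go right to 15.
        15 is a leaf — visit 15.
      Visit 12.
    At 21: no right child.
    Visit 21.
  Visit 8.
At 32: go right to 5.
  At 5: no left child.
  At 5: go right to 25.
    At 25: go left to 31.
      At 31: no left child.
      At 31: go right to 10.
        10 is a leaf — visit 10.
      Visit 31.
    At 25: go right to 37.
      At 37: go left to 34.
        34 is a leaf — visit 34.
      At 37: no right child.
      Visit 37.
    Visit 25.
  Visit 5.
Visit 32.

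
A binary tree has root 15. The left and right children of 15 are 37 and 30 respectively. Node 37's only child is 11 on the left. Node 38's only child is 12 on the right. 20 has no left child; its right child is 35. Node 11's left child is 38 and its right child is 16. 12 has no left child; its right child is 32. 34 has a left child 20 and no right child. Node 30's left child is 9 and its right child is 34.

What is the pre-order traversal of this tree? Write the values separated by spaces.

15 37 11 38 12 32 16 30 9 34 20 35

Pre-order visits the node, then its left subtree, then its right subtree.
Visit 15.
At 15: go left to 37.
  Visit 37.
  At 37: go left to 11.
    Visit 11.
    At 11: go left to 38.
      Visit 38.
      At 38: no left child.
      At 38: go right to 12.
        Visit 12.
        At 12: no left child.
        At 12: go right to 32.
          32 is a leaf — visit 32.
    At 11: go right to 16.
      16 is a leaf — visit 16.
  At 37: no right child.
At 15: go right to 30.
  Visit 30.
  At 30: go left to 9.
    9 is a leaf — visit 9.
  At 30: go right to 34.
    Visit 34.
    At 34: go left to 20.
      Visit 20.
      At 20: no left child.
      At 20: go right to 35.
        35 is a leaf — visit 35.
    At 34: no right child.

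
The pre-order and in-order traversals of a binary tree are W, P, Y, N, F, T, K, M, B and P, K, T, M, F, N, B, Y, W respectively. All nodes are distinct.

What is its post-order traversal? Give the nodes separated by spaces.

The first element of pre-order is the root; it splits in-order into left and right subtrees.
Root W: left subtree has 8 nodes {P, K, T, M, F, N, B, Y}, right has 0 { }.
  Root P: left subtree has 0 nodes { }, right has 7 {K, T, M, F, N, B, Y}.
    Root Y: left subtree has 6 nodes {K, T, M, F, N, B}, right has 0 { }.
      Root N: left subtree has 4 nodes {K, T, M, F}, right has 1 {B}.
        Root F: left subtree has 3 nodes {K, T, M}, right has 0 { }.
          Root T: left subtree has 1 node {K}, right has 1 {M}.

K M T F B N Y P W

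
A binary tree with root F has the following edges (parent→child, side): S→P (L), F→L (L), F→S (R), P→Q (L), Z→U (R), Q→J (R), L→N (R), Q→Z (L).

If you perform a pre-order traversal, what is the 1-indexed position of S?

4

Pre-order visits the node, then its left subtree, then its right subtree.
Visit F.
At F: go left to L.
  Visit L.
  At L: no left child.
  At L: go right to N.
    N is a leaf — visit N.
At F: go right to S.
  Visit S.
  At S: go left to P.
    Visit P.
    At P: go left to Q.
      Visit Q.
      At Q: go left to Z.
        Visit Z.
        At Z: no left child.
        At Z: go right to U.
          U is a leaf — visit U.
      At Q: go right to J.
        J is a leaf — visit J.
    At P: no right child.
  At S: no right child.
Full pre-order sequence: F, L, N, S, P, Q, Z, U, J.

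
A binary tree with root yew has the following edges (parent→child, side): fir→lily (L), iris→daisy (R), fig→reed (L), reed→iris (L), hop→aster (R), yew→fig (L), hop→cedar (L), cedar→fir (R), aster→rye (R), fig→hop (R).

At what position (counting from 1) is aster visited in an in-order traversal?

In-order visits the left subtree, then the node, then the right subtree.
At yew: go left to fig.
  At fig: go left to reed.
    At reed: go left to iris.
      At iris: no left child.
      Visit iris.
      At iris: go right to daisy.
        daisy is a leaf — visit daisy.
    Visit reed.
    At reed: no right child.
  Visit fig.
  At fig: go right to hop.
    At hop: go left to cedar.
      At cedar: no left child.
      Visit cedar.
      At cedar: go right to fir.
        At fir: go left to lily.
          lily is a leaf — visit lily.
        Visit fir.
        At fir: no right child.
    Visit hop.
    At hop: go right to aster.
      At aster: no left child.
      Visit aster.
      At aster: go right to rye.
        rye is a leaf — visit rye.
Visit yew.
At yew: no right child.
Full in-order sequence: iris, daisy, reed, fig, cedar, lily, fir, hop, aster, rye, yew.

9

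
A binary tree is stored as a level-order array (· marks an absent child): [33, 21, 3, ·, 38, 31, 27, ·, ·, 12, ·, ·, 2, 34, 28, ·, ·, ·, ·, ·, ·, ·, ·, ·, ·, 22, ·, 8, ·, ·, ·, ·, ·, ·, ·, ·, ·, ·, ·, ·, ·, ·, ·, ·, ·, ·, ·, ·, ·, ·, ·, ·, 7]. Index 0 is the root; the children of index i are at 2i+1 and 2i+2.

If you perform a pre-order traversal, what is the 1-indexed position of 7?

Pre-order visits the node, then its left subtree, then its right subtree.
Visit 33.
At 33: go left to 21.
  Visit 21.
  At 21: no left child.
  At 21: go right to 38.
    Visit 38.
    At 38: go left to 12.
      12 is a leaf — visit 12.
    At 38: no right child.
At 33: go right to 3.
  Visit 3.
  At 3: go left to 31.
    Visit 31.
    At 31: no left child.
    At 31: go right to 2.
      Visit 2.
      At 2: go left to 22.
        Visit 22.
        At 22: no left child.
        At 22: go right to 7.
          7 is a leaf — visit 7.
      At 2: no right child.
  At 3: go right to 27.
    Visit 27.
    At 27: go left to 34.
      Visit 34.
      At 34: go left to 8.
        8 is a leaf — visit 8.
      At 34: no right child.
    At 27: go right to 28.
      28 is a leaf — visit 28.
Full pre-order sequence: 33, 21, 38, 12, 3, 31, 2, 22, 7, 27, 34, 8, 28.

9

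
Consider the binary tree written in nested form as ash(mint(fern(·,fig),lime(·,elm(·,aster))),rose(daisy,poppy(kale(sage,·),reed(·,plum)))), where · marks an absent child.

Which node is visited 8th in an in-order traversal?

In-order visits the left subtree, then the node, then the right subtree.
At ash: go left to mint.
  At mint: go left to fern.
    At fern: no left child.
    Visit fern.
    At fern: go right to fig.
      fig is a leaf — visit fig.
  Visit mint.
  At mint: go right to lime.
    At lime: no left child.
    Visit lime.
    At lime: go right to elm.
      At elm: no left child.
      Visit elm.
      At elm: go right to aster.
        aster is a leaf — visit aster.
Visit ash.
At ash: go right to rose.
  At rose: go left to daisy.
    daisy is a leaf — visit daisy.
  Visit rose.
  At rose: go right to poppy.
    At poppy: go left to kale.
      At kale: go left to sage.
        sage is a leaf — visit sage.
      Visit kale.
      At kale: no right child.
    Visit poppy.
    At poppy: go right to reed.
      At reed: no left child.
      Visit reed.
      At reed: go right to plum.
        plum is a leaf — visit plum.
Full in-order sequence: fern, fig, mint, lime, elm, aster, ash, daisy, rose, sage, kale, poppy, reed, plum.

daisy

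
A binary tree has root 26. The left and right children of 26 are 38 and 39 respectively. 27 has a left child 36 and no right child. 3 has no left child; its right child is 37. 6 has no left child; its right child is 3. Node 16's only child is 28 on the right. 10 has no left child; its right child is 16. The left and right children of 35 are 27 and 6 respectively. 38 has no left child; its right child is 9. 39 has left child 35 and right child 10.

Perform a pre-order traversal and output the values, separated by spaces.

Pre-order visits the node, then its left subtree, then its right subtree.
Visit 26.
At 26: go left to 38.
  Visit 38.
  At 38: no left child.
  At 38: go right to 9.
    9 is a leaf — visit 9.
At 26: go right to 39.
  Visit 39.
  At 39: go left to 35.
    Visit 35.
    At 35: go left to 27.
      Visit 27.
      At 27: go left to 36.
        36 is a leaf — visit 36.
      At 27: no right child.
    At 35: go right to 6.
      Visit 6.
      At 6: no left child.
      At 6: go right to 3.
        Visit 3.
        At 3: no left child.
        At 3: go right to 37.
          37 is a leaf — visit 37.
  At 39: go right to 10.
    Visit 10.
    At 10: no left child.
    At 10: go right to 16.
      Visit 16.
      At 16: no left child.
      At 16: go right to 28.
        28 is a leaf — visit 28.

26 38 9 39 35 27 36 6 3 37 10 16 28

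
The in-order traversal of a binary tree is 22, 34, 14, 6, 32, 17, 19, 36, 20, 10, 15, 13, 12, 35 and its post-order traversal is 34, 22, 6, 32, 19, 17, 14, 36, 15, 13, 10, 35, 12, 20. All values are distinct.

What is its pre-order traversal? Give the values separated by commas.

The last element of post-order is the root; it splits in-order into left and right subtrees.
Root 20: left subtree has 8 nodes {22, 34, 14, 6, 32, 17, 19, 36}, right has 5 {10, 15, 13, 12, 35}.
  Root 36: left subtree has 7 nodes {22, 34, 14, 6, 32, 17, 19}, right has 0 { }.
    Root 14: left subtree has 2 nodes {22, 34}, right has 4 {6, 32, 17, 19}.
      Root 22: left subtree has 0 nodes { }, right has 1 {34}.
      Root 17: left subtree has 2 nodes {6, 32}, right has 1 {19}.
        Root 32: left subtree has 1 node {6}, right has 0 { }.
  Root 12: left subtree has 3 nodes {10, 15, 13}, right has 1 {35}.
    Root 10: left subtree has 0 nodes { }, right has 2 {15, 13}.
      Root 13: left subtree has 1 node {15}, right has 0 { }.

20, 36, 14, 22, 34, 17, 32, 6, 19, 12, 10, 13, 15, 35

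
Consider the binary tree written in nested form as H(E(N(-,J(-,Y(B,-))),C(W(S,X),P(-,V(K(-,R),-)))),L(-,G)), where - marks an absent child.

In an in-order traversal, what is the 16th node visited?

G

In-order visits the left subtree, then the node, then the right subtree.
At H: go left to E.
  At E: go left to N.
    At N: no left child.
    Visit N.
    At N: go right to J.
      At J: no left child.
      Visit J.
      At J: go right to Y.
        At Y: go left to B.
          B is a leaf — visit B.
        Visit Y.
        At Y: no right child.
  Visit E.
  At E: go right to C.
    At C: go left to W.
      At W: go left to S.
        S is a leaf — visit S.
      Visit W.
      At W: go right to X.
        X is a leaf — visit X.
    Visit C.
    At C: go right to P.
      At P: no left child.
      Visit P.
      At P: go right to V.
        At V: go left to K.
          At K: no left child.
          Visit K.
          At K: go right to R.
            R is a leaf — visit R.
        Visit V.
        At V: no right child.
Visit H.
At H: go right to L.
  At L: no left child.
  Visit L.
  At L: go right to G.
    G is a leaf — visit G.
Full in-order sequence: N, J, B, Y, E, S, W, X, C, P, K, R, V, H, L, G.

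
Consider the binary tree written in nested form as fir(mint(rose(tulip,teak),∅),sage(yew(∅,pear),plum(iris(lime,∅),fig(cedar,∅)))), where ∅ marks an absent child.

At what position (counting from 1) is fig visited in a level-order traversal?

11

Level-order visits nodes level by level from the root, left to right within each level.
Level 0: fir
Level 1: mint, sage
Level 2: rose, yew, plum
Level 3: tulip, teak, pear, iris, fig
Level 4: lime, cedar
Full level-order sequence: fir, mint, sage, rose, yew, plum, tulip, teak, pear, iris, fig, lime, cedar.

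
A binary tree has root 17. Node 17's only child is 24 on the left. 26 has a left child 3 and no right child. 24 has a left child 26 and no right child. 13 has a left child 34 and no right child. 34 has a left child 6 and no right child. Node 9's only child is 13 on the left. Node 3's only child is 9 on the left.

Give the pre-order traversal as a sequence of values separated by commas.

Pre-order visits the node, then its left subtree, then its right subtree.
Visit 17.
At 17: go left to 24.
  Visit 24.
  At 24: go left to 26.
    Visit 26.
    At 26: go left to 3.
      Visit 3.
      At 3: go left to 9.
        Visit 9.
        At 9: go left to 13.
          Visit 13.
          At 13: go left to 34.
            Visit 34.
            At 34: go left to 6.
              6 is a leaf — visit 6.
            At 34: no right child.
          At 13: no right child.
        At 9: no right child.
      At 3: no right child.
    At 26: no right child.
  At 24: no right child.
At 17: no right child.

17, 24, 26, 3, 9, 13, 34, 6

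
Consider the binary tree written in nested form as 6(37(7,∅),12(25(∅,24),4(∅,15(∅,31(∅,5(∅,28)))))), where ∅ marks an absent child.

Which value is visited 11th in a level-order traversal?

28

Level-order visits nodes level by level from the root, left to right within each level.
Level 0: 6
Level 1: 37, 12
Level 2: 7, 25, 4
Level 3: 24, 15
Level 4: 31
Level 5: 5
Level 6: 28
Full level-order sequence: 6, 37, 12, 7, 25, 4, 24, 15, 31, 5, 28.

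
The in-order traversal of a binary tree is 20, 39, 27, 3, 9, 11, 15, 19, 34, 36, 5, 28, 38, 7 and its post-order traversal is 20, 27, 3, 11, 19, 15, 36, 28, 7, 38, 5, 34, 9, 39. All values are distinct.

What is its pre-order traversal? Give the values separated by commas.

The last element of post-order is the root; it splits in-order into left and right subtrees.
Root 39: left subtree has 1 node {20}, right has 12 {27, 3, 9, 11, 15, 19, 34, 36, 5, 28, 38, 7}.
  Root 9: left subtree has 2 nodes {27, 3}, right has 9 {11, 15, 19, 34, 36, 5, 28, 38, 7}.
    Root 3: left subtree has 1 node {27}, right has 0 { }.
    Root 34: left subtree has 3 nodes {11, 15, 19}, right has 5 {36, 5, 28, 38, 7}.
      Root 15: left subtree has 1 node {11}, right has 1 {19}.
      Root 5: left subtree has 1 node {36}, right has 3 {28, 38, 7}.
        Root 38: left subtree has 1 node {28}, right has 1 {7}.

39, 20, 9, 3, 27, 34, 15, 11, 19, 5, 36, 38, 28, 7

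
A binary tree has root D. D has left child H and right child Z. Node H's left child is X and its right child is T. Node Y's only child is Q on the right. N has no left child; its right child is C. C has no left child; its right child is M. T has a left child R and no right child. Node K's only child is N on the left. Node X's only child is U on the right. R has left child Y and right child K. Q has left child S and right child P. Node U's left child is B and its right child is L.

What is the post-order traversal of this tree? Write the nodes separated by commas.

B, L, U, X, S, P, Q, Y, M, C, N, K, R, T, H, Z, D

Post-order visits the left subtree, then the right subtree, then the node.
At D: go left to H.
  At H: go left to X.
    At X: no left child.
    At X: go right to U.
      At U: go left to B.
        B is a leaf — visit B.
      At U: go right to L.
        L is a leaf — visit L.
      Visit U.
    Visit X.
  At H: go right to T.
    At T: go left to R.
      At R: go left to Y.
        At Y: no left child.
        At Y: go right to Q.
          At Q: go left to S.
            S is a leaf — visit S.
          At Q: go right to P.
            P is a leaf — visit P.
          Visit Q.
        Visit Y.
      At R: go right to K.
        At K: go left to N.
          At N: no left child.
          At N: go right to C.
            At C: no left child.
            At C: go right to M.
              M is a leaf — visit M.
            Visit C.
          Visit N.
        At K: no right child.
        Visit K.
      Visit R.
    At T: no right child.
    Visit T.
  Visit H.
At D: go right to Z.
  Z is a leaf — visit Z.
Visit D.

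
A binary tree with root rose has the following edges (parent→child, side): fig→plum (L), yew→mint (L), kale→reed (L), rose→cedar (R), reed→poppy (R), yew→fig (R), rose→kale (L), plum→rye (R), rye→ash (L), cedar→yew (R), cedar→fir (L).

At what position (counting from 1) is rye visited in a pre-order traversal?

11

Pre-order visits the node, then its left subtree, then its right subtree.
Visit rose.
At rose: go left to kale.
  Visit kale.
  At kale: go left to reed.
    Visit reed.
    At reed: no left child.
    At reed: go right to poppy.
      poppy is a leaf — visit poppy.
  At kale: no right child.
At rose: go right to cedar.
  Visit cedar.
  At cedar: go left to fir.
    fir is a leaf — visit fir.
  At cedar: go right to yew.
    Visit yew.
    At yew: go left to mint.
      mint is a leaf — visit mint.
    At yew: go right to fig.
      Visit fig.
      At fig: go left to plum.
        Visit plum.
        At plum: no left child.
        At plum: go right to rye.
          Visit rye.
          At rye: go left to ash.
            ash is a leaf — visit ash.
          At rye: no right child.
      At fig: no right child.
Full pre-order sequence: rose, kale, reed, poppy, cedar, fir, yew, mint, fig, plum, rye, ash.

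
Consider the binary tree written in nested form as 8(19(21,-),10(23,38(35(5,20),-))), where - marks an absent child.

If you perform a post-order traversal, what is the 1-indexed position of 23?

3

Post-order visits the left subtree, then the right subtree, then the node.
At 8: go left to 19.
  At 19: go left to 21.
    21 is a leaf — visit 21.
  At 19: no right child.
  Visit 19.
At 8: go right to 10.
  At 10: go left to 23.
    23 is a leaf — visit 23.
  At 10: go right to 38.
    At 38: go left to 35.
      At 35: go left to 5.
        5 is a leaf — visit 5.
      At 35: go right to 20.
        20 is a leaf — visit 20.
      Visit 35.
    At 38: no right child.
    Visit 38.
  Visit 10.
Visit 8.
Full post-order sequence: 21, 19, 23, 5, 20, 35, 38, 10, 8.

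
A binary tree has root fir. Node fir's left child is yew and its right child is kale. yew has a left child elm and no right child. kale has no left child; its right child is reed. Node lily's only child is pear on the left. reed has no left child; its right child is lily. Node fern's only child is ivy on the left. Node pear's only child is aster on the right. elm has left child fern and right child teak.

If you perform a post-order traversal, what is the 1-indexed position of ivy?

Post-order visits the left subtree, then the right subtree, then the node.
At fir: go left to yew.
  At yew: go left to elm.
    At elm: go left to fern.
      At fern: go left to ivy.
        ivy is a leaf — visit ivy.
      At fern: no right child.
      Visit fern.
    At elm: go right to teak.
      teak is a leaf — visit teak.
    Visit elm.
  At yew: no right child.
  Visit yew.
At fir: go right to kale.
  At kale: no left child.
  At kale: go right to reed.
    At reed: no left child.
    At reed: go right to lily.
      At lily: go left to pear.
        At pear: no left child.
        At pear: go right to aster.
          aster is a leaf — visit aster.
        Visit pear.
      At lily: no right child.
      Visit lily.
    Visit reed.
  Visit kale.
Visit fir.
Full post-order sequence: ivy, fern, teak, elm, yew, aster, pear, lily, reed, kale, fir.

1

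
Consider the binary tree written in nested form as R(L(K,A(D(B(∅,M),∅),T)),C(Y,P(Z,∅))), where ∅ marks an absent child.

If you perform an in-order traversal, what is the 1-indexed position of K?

In-order visits the left subtree, then the node, then the right subtree.
At R: go left to L.
  At L: go left to K.
    K is a leaf — visit K.
  Visit L.
  At L: go right to A.
    At A: go left to D.
      At D: go left to B.
        At B: no left child.
        Visit B.
        At B: go right to M.
          M is a leaf — visit M.
      Visit D.
      At D: no right child.
    Visit A.
    At A: go right to T.
      T is a leaf — visit T.
Visit R.
At R: go right to C.
  At C: go left to Y.
    Y is a leaf — visit Y.
  Visit C.
  At C: go right to P.
    At P: go left to Z.
      Z is a leaf — visit Z.
    Visit P.
    At P: no right child.
Full in-order sequence: K, L, B, M, D, A, T, R, Y, C, Z, P.

1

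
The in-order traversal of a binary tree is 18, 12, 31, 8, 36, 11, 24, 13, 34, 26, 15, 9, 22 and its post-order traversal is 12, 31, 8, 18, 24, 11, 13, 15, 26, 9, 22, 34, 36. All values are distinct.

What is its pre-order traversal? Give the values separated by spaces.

The last element of post-order is the root; it splits in-order into left and right subtrees.
Root 36: left subtree has 4 nodes {18, 12, 31, 8}, right has 8 {11, 24, 13, 34, 26, 15, 9, 22}.
  Root 18: left subtree has 0 nodes { }, right has 3 {12, 31, 8}.
    Root 8: left subtree has 2 nodes {12, 31}, right has 0 { }.
      Root 31: left subtree has 1 node {12}, right has 0 { }.
  Root 34: left subtree has 3 nodes {11, 24, 13}, right has 4 {26, 15, 9, 22}.
    Root 13: left subtree has 2 nodes {11, 24}, right has 0 { }.
      Root 11: left subtree has 0 nodes { }, right has 1 {24}.
    Root 22: left subtree has 3 nodes {26, 15, 9}, right has 0 { }.
      Root 9: left subtree has 2 nodes {26, 15}, right has 0 { }.
        Root 26: left subtree has 0 nodes { }, right has 1 {15}.

36 18 8 31 12 34 13 11 24 22 9 26 15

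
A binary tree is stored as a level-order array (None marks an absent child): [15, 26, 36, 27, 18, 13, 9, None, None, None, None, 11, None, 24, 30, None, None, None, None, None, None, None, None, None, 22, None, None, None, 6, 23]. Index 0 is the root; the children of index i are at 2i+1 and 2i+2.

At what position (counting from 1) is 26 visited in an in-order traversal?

2

In-order visits the left subtree, then the node, then the right subtree.
At 15: go left to 26.
  At 26: go left to 27.
    27 is a leaf — visit 27.
  Visit 26.
  At 26: go right to 18.
    18 is a leaf — visit 18.
Visit 15.
At 15: go right to 36.
  At 36: go left to 13.
    At 13: go left to 11.
      At 11: no left child.
      Visit 11.
      At 11: go right to 22.
        22 is a leaf — visit 22.
    Visit 13.
    At 13: no right child.
  Visit 36.
  At 36: go right to 9.
    At 9: go left to 24.
      At 24: no left child.
      Visit 24.
      At 24: go right to 6.
        6 is a leaf — visit 6.
    Visit 9.
    At 9: go right to 30.
      At 30: go left to 23.
        23 is a leaf — visit 23.
      Visit 30.
      At 30: no right child.
Full in-order sequence: 27, 26, 18, 15, 11, 22, 13, 36, 24, 6, 9, 23, 30.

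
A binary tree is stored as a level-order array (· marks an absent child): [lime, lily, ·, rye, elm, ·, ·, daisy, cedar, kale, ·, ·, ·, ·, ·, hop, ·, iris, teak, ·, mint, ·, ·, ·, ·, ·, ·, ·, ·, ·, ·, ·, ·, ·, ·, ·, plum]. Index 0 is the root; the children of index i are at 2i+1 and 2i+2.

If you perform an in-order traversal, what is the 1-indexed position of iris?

4

In-order visits the left subtree, then the node, then the right subtree.
At lime: go left to lily.
  At lily: go left to rye.
    At rye: go left to daisy.
      At daisy: go left to hop.
        hop is a leaf — visit hop.
      Visit daisy.
      At daisy: no right child.
    Visit rye.
    At rye: go right to cedar.
      At cedar: go left to iris.
        At iris: no left child.
        Visit iris.
        At iris: go right to plum.
          plum is a leaf — visit plum.
      Visit cedar.
      At cedar: go right to teak.
        teak is a leaf — visit teak.
  Visit lily.
  At lily: go right to elm.
    At elm: go left to kale.
      At kale: no left child.
      Visit kale.
      At kale: go right to mint.
        mint is a leaf — visit mint.
    Visit elm.
    At elm: no right child.
Visit lime.
At lime: no right child.
Full in-order sequence: hop, daisy, rye, iris, plum, cedar, teak, lily, kale, mint, elm, lime.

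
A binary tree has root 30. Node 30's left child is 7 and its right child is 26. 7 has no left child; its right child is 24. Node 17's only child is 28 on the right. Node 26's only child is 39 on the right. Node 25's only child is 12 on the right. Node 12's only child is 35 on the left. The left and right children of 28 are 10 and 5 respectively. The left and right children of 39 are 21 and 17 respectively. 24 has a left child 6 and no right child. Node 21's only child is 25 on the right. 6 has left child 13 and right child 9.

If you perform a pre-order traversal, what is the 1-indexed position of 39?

8

Pre-order visits the node, then its left subtree, then its right subtree.
Visit 30.
At 30: go left to 7.
  Visit 7.
  At 7: no left child.
  At 7: go right to 24.
    Visit 24.
    At 24: go left to 6.
      Visit 6.
      At 6: go left to 13.
        13 is a leaf — visit 13.
      At 6: go right to 9.
        9 is a leaf — visit 9.
    At 24: no right child.
At 30: go right to 26.
  Visit 26.
  At 26: no left child.
  At 26: go right to 39.
    Visit 39.
    At 39: go left to 21.
      Visit 21.
      At 21: no left child.
      At 21: go right to 25.
        Visit 25.
        At 25: no left child.
        At 25: go right to 12.
          Visit 12.
          At 12: go left to 35.
            35 is a leaf — visit 35.
          At 12: no right child.
    At 39: go right to 17.
      Visit 17.
      At 17: no left child.
      At 17: go right to 28.
        Visit 28.
        At 28: go left to 10.
          10 is a leaf — visit 10.
        At 28: go right to 5.
          5 is a leaf — visit 5.
Full pre-order sequence: 30, 7, 24, 6, 13, 9, 26, 39, 21, 25, 12, 35, 17, 28, 10, 5.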